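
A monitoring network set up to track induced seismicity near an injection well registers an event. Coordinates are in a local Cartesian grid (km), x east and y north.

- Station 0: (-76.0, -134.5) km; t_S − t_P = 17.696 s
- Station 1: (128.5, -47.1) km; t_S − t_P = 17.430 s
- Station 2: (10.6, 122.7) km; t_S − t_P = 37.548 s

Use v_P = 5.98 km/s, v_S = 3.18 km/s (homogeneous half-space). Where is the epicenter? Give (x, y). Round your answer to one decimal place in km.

Distance from S−P lag: d = Δt · v_P v_S / (v_P − v_S) = Δt · (5.98·3.18)/(5.98−3.18) ≈ 6.7916·Δt.
So d_Station 0 = 120.18, d_Station 1 = 118.38, d_Station 2 = 255.01 km.
Circle about each station: (x + 76.0)² + (y + 134.5)² = 120.18²; (x − 128.5)² + (y + 47.1)² = 118.38²; (x − 10.6)² + (y − 122.7)² = 255.01².
Subtracting the Station 0 equation from the Station 1 and Station 2 equations removes the quadratic terms:
409.0 x + 174.8 y = -4706.18
173.2 x + 514.4 y = -59285.47
Solving the 2×2 system: x ≈ 44.1, y ≈ -130.1 km.

44.1 km east, -130.1 km north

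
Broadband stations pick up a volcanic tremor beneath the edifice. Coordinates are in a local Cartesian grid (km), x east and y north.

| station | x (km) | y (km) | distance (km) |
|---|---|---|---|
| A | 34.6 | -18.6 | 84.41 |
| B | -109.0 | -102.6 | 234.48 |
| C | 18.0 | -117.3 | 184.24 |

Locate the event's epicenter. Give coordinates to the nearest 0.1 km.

Circle about each station: (x − 34.6)² + (y + 18.6)² = 84.41²; (x + 109.0)² + (y + 102.6)² = 234.48²; (x − 18.0)² + (y + 117.3)² = 184.24².
Subtracting the A equation from the B and C equations removes the quadratic terms:
-287.2 x − 168.0 y = -26991.18
-33.2 x − 197.4 y = -14279.16
Solving the 2×2 system: x ≈ 57.3, y ≈ 62.7 km.

57.3 km east, 62.7 km north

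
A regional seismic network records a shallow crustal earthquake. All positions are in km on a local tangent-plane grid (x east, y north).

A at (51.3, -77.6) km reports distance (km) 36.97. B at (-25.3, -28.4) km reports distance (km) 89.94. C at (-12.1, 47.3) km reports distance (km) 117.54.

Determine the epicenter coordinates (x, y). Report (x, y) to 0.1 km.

Circle about each station: (x − 51.3)² + (y + 77.6)² = 36.97²; (x + 25.3)² + (y + 28.4)² = 89.94²; (x + 12.1)² + (y − 47.3)² = 117.54².
Subtracting the A equation from the B and C equations removes the quadratic terms:
-153.2 x + 98.4 y = -13929.22
-126.8 x + 249.8 y = -18718.62
Solving the 2×2 system: x ≈ 63.5, y ≈ -42.7 km.

(63.5, -42.7)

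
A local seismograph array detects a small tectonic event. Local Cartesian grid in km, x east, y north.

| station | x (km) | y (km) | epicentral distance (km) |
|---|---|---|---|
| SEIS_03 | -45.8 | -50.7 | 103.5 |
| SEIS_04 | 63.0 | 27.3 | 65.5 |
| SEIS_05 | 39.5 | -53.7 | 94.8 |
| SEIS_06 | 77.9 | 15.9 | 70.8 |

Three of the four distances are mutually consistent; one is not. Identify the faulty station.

SEIS_04

Solve using three stations at a time. Using SEIS_03, SEIS_05, SEIS_06 (subtract circle equations pairwise → linear system) gives (x, y) ≈ (10.1, 36.5).
Distances from that point to each station vs reported:
  SEIS_03: calculated 103.5 vs reported 103.5 → residual 0.0 km
  SEIS_04: calculated 53.7 vs reported 65.5 → residual 11.8 km
  SEIS_05: calculated 94.9 vs reported 94.8 → residual 0.1 km
  SEIS_06: calculated 70.9 vs reported 70.8 → residual 0.1 km
SEIS_03, SEIS_05, SEIS_06 are mutually consistent (residuals ≈ 0); SEIS_04 is off by 11.8 km.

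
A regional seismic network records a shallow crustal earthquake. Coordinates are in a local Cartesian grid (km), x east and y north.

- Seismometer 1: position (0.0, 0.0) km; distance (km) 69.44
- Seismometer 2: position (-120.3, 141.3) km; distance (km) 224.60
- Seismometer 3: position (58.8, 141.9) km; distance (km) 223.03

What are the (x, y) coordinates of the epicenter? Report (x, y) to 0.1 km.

-28.1 km east, -63.5 km north

Circle about each station: x² + y² = 69.44²; (x + 120.3)² + (y − 141.3)² = 224.60²; (x − 58.8)² + (y − 141.9)² = 223.03².
Subtracting the Seismometer 1 equation from the Seismometer 2 and Seismometer 3 equations removes the quadratic terms:
-240.6 x + 282.6 y = -11185.47
117.6 x + 283.8 y = -21327.42
Solving the 2×2 system: x ≈ -28.1, y ≈ -63.5 km.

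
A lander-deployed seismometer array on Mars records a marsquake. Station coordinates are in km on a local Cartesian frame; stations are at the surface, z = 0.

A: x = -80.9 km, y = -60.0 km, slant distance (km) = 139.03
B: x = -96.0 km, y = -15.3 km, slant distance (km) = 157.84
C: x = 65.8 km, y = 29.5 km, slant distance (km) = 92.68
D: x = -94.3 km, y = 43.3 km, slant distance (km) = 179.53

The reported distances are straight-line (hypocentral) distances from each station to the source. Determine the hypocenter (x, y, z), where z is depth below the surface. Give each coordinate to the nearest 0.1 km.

Each station gives a sphere (x−x_i)² + (y−y_i)² + z² = d_i² (stations at z=0).
Subtracting the A sphere from B and C: z² cancels, leaving linear equations in x and y:
-30.2 x + 89.4 y = -6278.84
293.4 x + 179.0 y = 5794.84
Solving: x ≈ 51.902, y ≈ -52.700 km (keep extra digits for the depth step; rounded: 51.9, -52.7).
Then from the A sphere: z² = 139.03² − (x + 80.9)² − (y + 60.0)² with x = 51.902, y = -52.700, so z ≈ 40.493 ≈ 40.5 km.

x ≈ 51.9 km, y ≈ -52.7 km, depth ≈ 40.5 km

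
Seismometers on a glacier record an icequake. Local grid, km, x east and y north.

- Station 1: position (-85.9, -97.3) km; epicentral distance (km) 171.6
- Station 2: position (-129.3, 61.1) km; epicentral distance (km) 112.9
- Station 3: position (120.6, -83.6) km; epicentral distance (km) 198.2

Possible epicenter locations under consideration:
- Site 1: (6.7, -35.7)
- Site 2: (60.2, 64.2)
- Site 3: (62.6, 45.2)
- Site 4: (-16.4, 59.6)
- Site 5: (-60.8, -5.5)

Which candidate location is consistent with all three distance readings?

Site 4

For each candidate, compare |candidate − station| to the reported distance:
Site 1: residuals Station 1 60.4, Station 2 54.0, Station 3 74.6 → max 74.6 km
Site 2: residuals Station 1 46.2, Station 2 76.6, Station 3 38.5 → max 76.6 km
Site 3: residuals Station 1 34.2, Station 2 79.7, Station 3 56.9 → max 79.7 km
Site 4: residuals Station 1 0.0, Station 2 0.0, Station 3 0.0 → max 0.0 km
Site 5: residuals Station 1 76.4, Station 2 17.4, Station 3 0.7 → max 76.4 km
Only Site 4 has all residuals ≈ 0.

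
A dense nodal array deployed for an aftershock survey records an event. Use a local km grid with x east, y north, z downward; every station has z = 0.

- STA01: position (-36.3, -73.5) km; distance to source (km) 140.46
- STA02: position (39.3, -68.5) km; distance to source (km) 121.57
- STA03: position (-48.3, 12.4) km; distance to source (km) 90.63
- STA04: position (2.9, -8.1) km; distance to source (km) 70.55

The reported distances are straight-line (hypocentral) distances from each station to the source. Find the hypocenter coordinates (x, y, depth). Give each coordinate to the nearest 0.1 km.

x ≈ 26.5 km, y ≈ 46.1 km, depth ≈ 38.5 km

Each station gives a sphere (x−x_i)² + (y−y_i)² + z² = d_i² (stations at z=0).
Subtracting the STA01 sphere from STA02 and STA03: z² cancels, leaving linear equations in x and y:
151.2 x + 10.0 y = 4466.55
-24.0 x + 171.8 y = 7281.92
Solving: x ≈ 26.493, y ≈ 46.087 km (keep extra digits for the depth step; rounded: 26.5, 46.1).
Then from the STA01 sphere: z² = 140.46² − (x + 36.3)² − (y + 73.5)² with x = 26.493, y = 46.087, so z ≈ 38.536 ≈ 38.5 km.
Check against STA04 (with the unrounded solution): distance 70.55 ≈ 70.55 km. ✓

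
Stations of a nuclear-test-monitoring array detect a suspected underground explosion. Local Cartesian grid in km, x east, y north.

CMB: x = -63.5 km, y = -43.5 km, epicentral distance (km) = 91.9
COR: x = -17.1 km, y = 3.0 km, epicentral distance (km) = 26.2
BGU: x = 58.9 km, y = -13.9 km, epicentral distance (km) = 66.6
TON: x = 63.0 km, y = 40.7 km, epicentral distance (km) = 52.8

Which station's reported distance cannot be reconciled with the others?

Solve using three stations at a time. Using CMB, COR, BGU (subtract circle equations pairwise → linear system) gives (x, y) ≈ (2.1, 20.9).
Distances from that point to each station vs reported:
  CMB: calculated 91.9 vs reported 91.9 → residual 0.0 km
  COR: calculated 26.2 vs reported 26.2 → residual 0.0 km
  BGU: calculated 66.6 vs reported 66.6 → residual 0.0 km
  TON: calculated 64.1 vs reported 52.8 → residual 11.3 km
CMB, COR, BGU are mutually consistent (residuals ≈ 0); TON is off by 11.3 km.

TON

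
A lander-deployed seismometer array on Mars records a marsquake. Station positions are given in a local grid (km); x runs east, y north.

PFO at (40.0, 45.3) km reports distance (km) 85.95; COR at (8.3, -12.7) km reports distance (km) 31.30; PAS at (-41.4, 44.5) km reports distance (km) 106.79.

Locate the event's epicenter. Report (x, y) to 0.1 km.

(24.8, -39.3)

Circle about each station: (x − 40.0)² + (y − 45.3)² = 85.95²; (x − 8.3)² + (y + 12.7)² = 31.30²; (x + 41.4)² + (y − 44.5)² = 106.79².
Subtracting pairs of circle equations eliminates x²+y² and gives linear equations (the radical axes):
-63.4 x − 116.0 y = 2985.80
-162.8 x − 1.6 y = -3974.58
Solving the 2×2 system: x ≈ 24.8, y ≈ -39.3 km.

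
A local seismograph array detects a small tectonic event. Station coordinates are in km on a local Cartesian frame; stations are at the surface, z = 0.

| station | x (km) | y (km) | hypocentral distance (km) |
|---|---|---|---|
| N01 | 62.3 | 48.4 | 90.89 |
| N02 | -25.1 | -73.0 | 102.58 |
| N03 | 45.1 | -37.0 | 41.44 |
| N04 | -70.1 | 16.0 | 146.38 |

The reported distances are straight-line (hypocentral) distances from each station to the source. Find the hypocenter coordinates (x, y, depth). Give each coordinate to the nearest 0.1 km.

Each station gives a sphere (x−x_i)² + (y−y_i)² + z² = d_i² (stations at z=0).
Subtracting the N01 sphere from N02 and N03: z² cancels, leaving linear equations in x and y:
-174.8 x − 242.8 y = -2526.50
-34.4 x − 170.8 y = 3722.88
Solving: x ≈ 62.103, y ≈ -34.305 km (keep extra digits for the depth step; rounded: 62.1, -34.3).
Then from the N01 sphere: z² = 90.89² − (x − 62.3)² − (y − 48.4)² with x = 62.103, y = -34.305, so z ≈ 37.694 ≈ 37.7 km.

x ≈ 62.1 km, y ≈ -34.3 km, depth ≈ 37.7 km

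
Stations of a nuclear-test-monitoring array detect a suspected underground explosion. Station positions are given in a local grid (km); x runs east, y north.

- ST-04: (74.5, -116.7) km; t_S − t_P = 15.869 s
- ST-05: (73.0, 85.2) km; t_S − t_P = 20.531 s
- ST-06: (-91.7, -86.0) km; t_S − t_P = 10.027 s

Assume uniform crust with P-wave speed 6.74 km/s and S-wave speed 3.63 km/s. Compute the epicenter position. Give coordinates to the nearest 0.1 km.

Distance from S−P lag: d = Δt · v_P v_S / (v_P − v_S) = Δt · (6.74·3.63)/(6.74−3.63) ≈ 7.8669·Δt.
So d_ST-04 = 124.84, d_ST-05 = 161.52, d_ST-06 = 78.88 km.
Circle about each station: (x − 74.5)² + (y + 116.7)² = 124.84²; (x − 73.0)² + (y − 85.2)² = 161.52²; (x + 91.7)² + (y + 86.0)² = 78.88².
Subtracting the ST-04 equation from the ST-05 and ST-06 equations removes the quadratic terms:
-3.0 x + 403.8 y = -17084.78
-332.4 x + 61.4 y = 5998.72
Solving the 2×2 system: x ≈ -25.9, y ≈ -42.5 km.
Check against ST-04 (with the unrounded x, y): √((x − 74.5)²+(y + 116.7)²) = 124.84 ≈ 124.84 km. ✓

(-25.9, -42.5)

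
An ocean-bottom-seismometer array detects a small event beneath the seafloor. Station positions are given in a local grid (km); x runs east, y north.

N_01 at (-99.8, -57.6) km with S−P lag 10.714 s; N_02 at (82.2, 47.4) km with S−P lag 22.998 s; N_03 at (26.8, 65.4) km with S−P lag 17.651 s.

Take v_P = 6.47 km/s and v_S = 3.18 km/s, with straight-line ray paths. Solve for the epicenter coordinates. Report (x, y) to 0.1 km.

(-46.2, -17.4)

Distance from S−P lag: d = Δt · v_P v_S / (v_P − v_S) = Δt · (6.47·3.18)/(6.47−3.18) ≈ 6.2537·Δt.
So d_N_01 = 67.00, d_N_02 = 143.82, d_N_03 = 110.38 km.
Circle about each station: (x + 99.8)² + (y + 57.6)² = 67.00²; (x − 82.2)² + (y − 47.4)² = 143.82²; (x − 26.8)² + (y − 65.4)² = 110.38².
Subtracting the N_01 equation from the N_02 and N_03 equations removes the quadratic terms:
364.0 x + 210.0 y = -20469.39
253.2 x + 246.0 y = -15977.14
Solving the 2×2 system: x ≈ -46.2, y ≈ -17.4 km.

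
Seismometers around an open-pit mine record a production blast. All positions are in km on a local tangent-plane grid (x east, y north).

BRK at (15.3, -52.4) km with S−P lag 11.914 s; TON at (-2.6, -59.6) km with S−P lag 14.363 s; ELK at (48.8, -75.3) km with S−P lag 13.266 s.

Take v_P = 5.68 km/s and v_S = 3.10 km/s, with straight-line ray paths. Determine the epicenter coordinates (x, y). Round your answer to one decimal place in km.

(61.8, 14.3)

Distance from S−P lag: d = Δt · v_P v_S / (v_P − v_S) = Δt · (5.68·3.10)/(5.68−3.10) ≈ 6.8248·Δt.
So d_BRK = 81.31, d_TON = 98.02, d_ELK = 90.54 km.
Circle about each station: (x − 15.3)² + (y + 52.4)² = 81.31²; (x + 2.6)² + (y + 59.6)² = 98.02²; (x − 48.8)² + (y + 75.3)² = 90.54².
Subtracting pairs of circle equations eliminates x²+y² and gives linear equations (the radical axes):
-35.8 x − 14.4 y = -2417.53
67.0 x − 45.8 y = 3485.50
Solving the 2×2 system: x ≈ 61.8, y ≈ 14.3 km.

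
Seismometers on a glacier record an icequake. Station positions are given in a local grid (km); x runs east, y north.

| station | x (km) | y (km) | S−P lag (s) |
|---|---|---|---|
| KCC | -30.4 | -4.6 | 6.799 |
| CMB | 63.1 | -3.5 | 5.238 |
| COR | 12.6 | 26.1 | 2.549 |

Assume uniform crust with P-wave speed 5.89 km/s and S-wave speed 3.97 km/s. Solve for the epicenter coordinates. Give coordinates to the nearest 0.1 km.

Distance from S−P lag: d = Δt · v_P v_S / (v_P − v_S) = Δt · (5.89·3.97)/(5.89−3.97) ≈ 12.1788·Δt.
So d_KCC = 82.80, d_CMB = 63.79, d_COR = 31.04 km.
Circle about each station: (x + 30.4)² + (y + 4.6)² = 82.80²; (x − 63.1)² + (y + 3.5)² = 63.79²; (x − 12.6)² + (y − 26.1)² = 31.04².
Subtracting pairs of circle equations eliminates x²+y² and gives linear equations (the radical axes):
187.0 x + 2.2 y = 5835.22
86.0 x + 61.4 y = 5787.01
Solving the 2×2 system: x ≈ 30.6, y ≈ 51.4 km.
Check against KCC (with the unrounded x, y): √((x + 30.4)²+(y + 4.6)²) = 82.80 ≈ 82.80 km. ✓

x ≈ 30.6 km, y ≈ 51.4 km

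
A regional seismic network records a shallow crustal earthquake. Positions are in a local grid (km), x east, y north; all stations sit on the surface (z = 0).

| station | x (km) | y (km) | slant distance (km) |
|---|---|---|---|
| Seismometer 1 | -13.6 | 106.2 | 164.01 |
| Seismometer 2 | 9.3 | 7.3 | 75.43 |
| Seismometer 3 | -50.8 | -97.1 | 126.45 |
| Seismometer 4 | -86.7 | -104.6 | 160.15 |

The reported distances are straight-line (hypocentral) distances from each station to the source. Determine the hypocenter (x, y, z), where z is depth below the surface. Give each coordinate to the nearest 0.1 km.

(52.6, -37.8, 42.2)

Each station gives a sphere (x−x_i)² + (y−y_i)² + z² = d_i² (stations at z=0).
Subtracting the Seismometer 1 sphere from Seismometer 2 and Seismometer 3: z² cancels, leaving linear equations in x and y:
45.8 x − 197.8 y = 9885.98
-74.4 x − 406.6 y = 11455.33
Solving: x ≈ 52.605, y ≈ -37.799 km (keep extra digits for the depth step; rounded: 52.6, -37.8).
Then from the Seismometer 1 sphere: z² = 164.01² − (x + 13.6)² − (y − 106.2)² with x = 52.605, y = -37.799, so z ≈ 42.196 ≈ 42.2 km.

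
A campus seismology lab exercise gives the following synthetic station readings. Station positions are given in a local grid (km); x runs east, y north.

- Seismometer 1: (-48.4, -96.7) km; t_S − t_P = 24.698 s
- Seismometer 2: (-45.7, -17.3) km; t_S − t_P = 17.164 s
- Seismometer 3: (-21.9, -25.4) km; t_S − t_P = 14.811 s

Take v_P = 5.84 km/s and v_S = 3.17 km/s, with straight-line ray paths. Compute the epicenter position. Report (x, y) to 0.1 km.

(61.3, 34.8)

Distance from S−P lag: d = Δt · v_P v_S / (v_P − v_S) = Δt · (5.84·3.17)/(5.84−3.17) ≈ 6.9336·Δt.
So d_Seismometer 1 = 171.25, d_Seismometer 2 = 119.01, d_Seismometer 3 = 102.69 km.
Circle about each station: (x + 48.4)² + (y + 96.7)² = 171.25²; (x + 45.7)² + (y + 17.3)² = 119.01²; (x + 21.9)² + (y + 25.4)² = 102.69².
Subtracting the Seismometer 1 equation from the Seismometer 2 and Seismometer 3 equations removes the quadratic terms:
5.4 x + 158.8 y = 5857.51
53.0 x + 142.6 y = 8212.65
Solving the 2×2 system: x ≈ 61.3, y ≈ 34.8 km.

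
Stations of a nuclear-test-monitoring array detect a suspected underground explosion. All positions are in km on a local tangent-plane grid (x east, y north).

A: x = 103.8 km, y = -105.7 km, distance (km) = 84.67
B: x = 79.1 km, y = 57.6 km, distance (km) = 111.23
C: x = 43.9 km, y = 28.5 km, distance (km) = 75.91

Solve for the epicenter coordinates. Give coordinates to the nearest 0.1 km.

Circle about each station: (x − 103.8)² + (y + 105.7)² = 84.67²; (x − 79.1)² + (y − 57.6)² = 111.23²; (x − 43.9)² + (y − 28.5)² = 75.91².
Subtracting the A equation from the B and C equations removes the quadratic terms:
-49.4 x + 326.6 y = -17575.46
-119.8 x + 268.4 y = -17800.79
Solving the 2×2 system: x ≈ 42.4, y ≈ -47.4 km.

42.4 km east, -47.4 km north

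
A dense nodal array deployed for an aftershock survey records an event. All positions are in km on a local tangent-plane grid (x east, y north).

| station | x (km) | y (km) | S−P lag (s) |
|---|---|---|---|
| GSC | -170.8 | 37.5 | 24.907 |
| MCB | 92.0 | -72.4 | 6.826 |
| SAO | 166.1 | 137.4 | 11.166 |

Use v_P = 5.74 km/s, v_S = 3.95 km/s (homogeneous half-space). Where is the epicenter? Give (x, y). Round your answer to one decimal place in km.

Distance from S−P lag: d = Δt · v_P v_S / (v_P − v_S) = Δt · (5.74·3.95)/(5.74−3.95) ≈ 12.6665·Δt.
So d_GSC = 315.48, d_MCB = 86.46, d_SAO = 141.43 km.
Circle about each station: (x + 170.8)² + (y − 37.5)² = 315.48²; (x − 92.0)² + (y + 72.4)² = 86.46²; (x − 166.1)² + (y − 137.4)² = 141.43².
Subtracting the GSC equation from the MCB and SAO equations removes the quadratic terms:
525.6 x − 219.8 y = 75179.17
673.8 x + 199.8 y = 95414.27
Solving the 2×2 system: x ≈ 142.2, y ≈ -2.0 km.

142.2 km east, -2.0 km north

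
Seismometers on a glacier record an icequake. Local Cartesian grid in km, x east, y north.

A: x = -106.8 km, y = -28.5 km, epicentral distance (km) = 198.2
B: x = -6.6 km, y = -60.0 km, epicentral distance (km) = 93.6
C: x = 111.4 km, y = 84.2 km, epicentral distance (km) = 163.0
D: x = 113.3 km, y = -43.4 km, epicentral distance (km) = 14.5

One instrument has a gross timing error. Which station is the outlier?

D

Solve using three stations at a time. Using A, B, C (subtract circle equations pairwise → linear system) gives (x, y) ≈ (85.4, -76.7).
Distances from that point to each station vs reported:
  A: calculated 198.2 vs reported 198.2 → residual 0.0 km
  B: calculated 93.5 vs reported 93.6 → residual 0.1 km
  C: calculated 163.0 vs reported 163.0 → residual 0.0 km
  D: calculated 43.4 vs reported 14.5 → residual 28.9 km
A, B, C are mutually consistent (residuals ≈ 0); D is off by 28.9 km.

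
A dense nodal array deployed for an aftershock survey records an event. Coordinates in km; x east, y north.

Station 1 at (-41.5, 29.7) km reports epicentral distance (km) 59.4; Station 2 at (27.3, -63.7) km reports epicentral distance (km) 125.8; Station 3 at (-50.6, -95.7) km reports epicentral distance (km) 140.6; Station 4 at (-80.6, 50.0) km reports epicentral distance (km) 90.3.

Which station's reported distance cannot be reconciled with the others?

Solve using three stations at a time. Using Station 1, Station 2, Station 4 (subtract circle equations pairwise → linear system) gives (x, y) ≈ (8.9, 60.6).
Distances from that point to each station vs reported:
  Station 1: calculated 59.1 vs reported 59.4 → residual 0.3 km
  Station 2: calculated 125.7 vs reported 125.8 → residual 0.1 km
  Station 3: calculated 167.2 vs reported 140.6 → residual 26.6 km
  Station 4: calculated 90.1 vs reported 90.3 → residual 0.2 km
Station 1, Station 2, Station 4 are mutually consistent (residuals ≈ 0); Station 3 is off by 26.6 km.

Station 3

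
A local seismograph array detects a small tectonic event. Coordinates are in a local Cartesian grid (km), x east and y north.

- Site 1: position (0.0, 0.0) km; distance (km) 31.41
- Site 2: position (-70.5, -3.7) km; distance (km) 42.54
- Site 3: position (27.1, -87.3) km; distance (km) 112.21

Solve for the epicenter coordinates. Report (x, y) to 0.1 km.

Circle about each station: x² + y² = 31.41²; (x + 70.5)² + (y + 3.7)² = 42.54²; (x − 27.1)² + (y + 87.3)² = 112.21².
Subtracting the Site 1 equation from the Site 2 and Site 3 equations removes the quadratic terms:
-141.0 x − 7.4 y = 4160.88
54.2 x − 174.6 y = -3248.80
Solving the 2×2 system: x ≈ -30.0, y ≈ 9.3 km.

x ≈ -30.0 km, y ≈ 9.3 km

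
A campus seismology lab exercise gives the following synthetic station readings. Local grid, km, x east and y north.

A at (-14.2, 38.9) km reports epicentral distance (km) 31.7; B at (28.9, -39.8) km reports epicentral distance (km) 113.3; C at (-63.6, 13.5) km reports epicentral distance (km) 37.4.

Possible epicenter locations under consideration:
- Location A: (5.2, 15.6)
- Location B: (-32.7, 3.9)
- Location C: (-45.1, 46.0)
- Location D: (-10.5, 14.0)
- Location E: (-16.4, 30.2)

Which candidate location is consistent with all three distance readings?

For each candidate, compare |candidate − station| to the reported distance:
Location A: residuals A 1.4, B 53.0, C 31.4 → max 53.0 km
Location B: residuals A 7.9, B 37.8, C 5.0 → max 37.8 km
Location C: residuals A 0.0, B 0.0, C 0.0 → max 0.0 km
Location D: residuals A 6.5, B 46.6, C 15.7 → max 46.6 km
Location E: residuals A 22.7, B 29.9, C 12.7 → max 29.9 km
Only Location C has all residuals ≈ 0.

Location C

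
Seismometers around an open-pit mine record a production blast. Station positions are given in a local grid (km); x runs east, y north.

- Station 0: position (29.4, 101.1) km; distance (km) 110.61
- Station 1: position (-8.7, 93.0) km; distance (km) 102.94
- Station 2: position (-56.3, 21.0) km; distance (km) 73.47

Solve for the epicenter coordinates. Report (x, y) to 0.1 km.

Circle about each station: (x − 29.4)² + (y − 101.1)² = 110.61²; (x + 8.7)² + (y − 93.0)² = 102.94²; (x + 56.3)² + (y − 21.0)² = 73.47².
Subtracting the Station 0 equation from the Station 1 and Station 2 equations removes the quadratic terms:
-76.2 x − 16.2 y = -722.95
-171.4 x − 160.2 y = -638.15
Solving the 2×2 system: x ≈ 11.2, y ≈ -8.0 km.
Check against Station 0 (with the unrounded x, y): √((x − 29.4)²+(y − 101.1)²) = 110.59 ≈ 110.61 km. ✓

11.2 km east, -8.0 km north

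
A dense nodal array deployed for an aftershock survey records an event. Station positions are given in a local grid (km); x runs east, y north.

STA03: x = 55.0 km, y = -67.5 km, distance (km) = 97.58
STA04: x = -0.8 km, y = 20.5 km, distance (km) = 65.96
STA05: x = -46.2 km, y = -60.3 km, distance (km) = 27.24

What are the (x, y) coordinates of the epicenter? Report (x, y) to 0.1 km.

-36.9 km east, -34.7 km north

Circle about each station: (x − 55.0)² + (y + 67.5)² = 97.58²; (x + 0.8)² + (y − 20.5)² = 65.96²; (x + 46.2)² + (y + 60.3)² = 27.24².
Subtracting the STA03 equation from the STA04 and STA05 equations removes the quadratic terms:
-111.6 x + 176.0 y = -1989.23
-202.4 x + 14.4 y = 6969.12
Solving the 2×2 system: x ≈ -36.9, y ≈ -34.7 km.
Check against STA03 (with the unrounded x, y): √((x − 55.0)²+(y + 67.5)²) = 97.58 ≈ 97.58 km. ✓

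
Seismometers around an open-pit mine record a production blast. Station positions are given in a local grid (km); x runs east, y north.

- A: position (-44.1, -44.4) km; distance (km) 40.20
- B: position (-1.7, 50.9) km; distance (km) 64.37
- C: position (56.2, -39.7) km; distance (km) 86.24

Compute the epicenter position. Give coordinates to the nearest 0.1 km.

-24.5 km east, -9.3 km north

Circle about each station: (x + 44.1)² + (y + 44.4)² = 40.20²; (x + 1.7)² + (y − 50.9)² = 64.37²; (x − 56.2)² + (y + 39.7)² = 86.24².
Subtracting the A equation from the B and C equations removes the quadratic terms:
84.8 x + 190.6 y = -3849.93
200.6 x + 9.4 y = -5002.94
Solving the 2×2 system: x ≈ -24.5, y ≈ -9.3 km.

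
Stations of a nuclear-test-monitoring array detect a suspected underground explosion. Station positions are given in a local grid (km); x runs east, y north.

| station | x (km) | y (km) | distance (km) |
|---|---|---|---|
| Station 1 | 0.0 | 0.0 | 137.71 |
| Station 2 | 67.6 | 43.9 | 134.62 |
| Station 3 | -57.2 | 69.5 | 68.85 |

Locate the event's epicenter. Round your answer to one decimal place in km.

(-32.6, 133.8)

Circle about each station: x² + y² = 137.71²; (x − 67.6)² + (y − 43.9)² = 134.62²; (x + 57.2)² + (y − 69.5)² = 68.85².
Subtracting pairs of circle equations eliminates x²+y² and gives linear equations (the radical axes):
135.2 x + 87.8 y = 7338.47
-114.4 x + 139.0 y = 22325.81
Solving the 2×2 system: x ≈ -32.6, y ≈ 133.8 km.
Check against Station 1 (with the unrounded x, y): √(x²+y²) = 137.70 ≈ 137.71 km. ✓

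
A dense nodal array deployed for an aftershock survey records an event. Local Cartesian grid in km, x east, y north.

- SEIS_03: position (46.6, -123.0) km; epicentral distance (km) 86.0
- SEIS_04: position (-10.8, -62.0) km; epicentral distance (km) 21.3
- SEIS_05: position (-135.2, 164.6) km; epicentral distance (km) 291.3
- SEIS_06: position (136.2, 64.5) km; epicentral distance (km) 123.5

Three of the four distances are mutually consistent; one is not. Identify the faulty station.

Solve using three stations at a time. Using SEIS_03, SEIS_05, SEIS_06 (subtract circle equations pairwise → linear system) gives (x, y) ≈ (71.5, -40.7).
Distances from that point to each station vs reported:
  SEIS_03: calculated 86.0 vs reported 86.0 → residual 0.0 km
  SEIS_04: calculated 85.0 vs reported 21.3 → residual 63.7 km
  SEIS_05: calculated 291.3 vs reported 291.3 → residual 0.0 km
  SEIS_06: calculated 123.5 vs reported 123.5 → residual 0.0 km
SEIS_03, SEIS_05, SEIS_06 are mutually consistent (residuals ≈ 0); SEIS_04 is off by 63.7 km.

SEIS_04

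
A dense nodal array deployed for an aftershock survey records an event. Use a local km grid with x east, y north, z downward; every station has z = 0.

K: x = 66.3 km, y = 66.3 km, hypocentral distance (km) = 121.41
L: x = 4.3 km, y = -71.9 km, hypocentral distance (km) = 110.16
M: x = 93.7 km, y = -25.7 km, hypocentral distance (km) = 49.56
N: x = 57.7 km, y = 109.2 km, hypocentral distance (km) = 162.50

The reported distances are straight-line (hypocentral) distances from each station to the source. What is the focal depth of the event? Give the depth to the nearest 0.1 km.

z ≈ 46.9 km

Each station gives a sphere (x−x_i)² + (y−y_i)² + z² = d_i² (stations at z=0).
Subtracting the K sphere from L and M: z² cancels, leaving linear equations in x and y:
-124.0 x − 276.4 y = -998.12
54.8 x − 184.0 y = 12932.99
Solving: x ≈ 99.001, y ≈ -40.803 km (keep extra digits for the depth step; rounded: 99.0, -40.8).
Then from the K sphere: z² = 121.41² − (x − 66.3)² − (y − 66.3)² with x = 99.001, y = -40.803, so z ≈ 46.904 ≈ 46.9 km.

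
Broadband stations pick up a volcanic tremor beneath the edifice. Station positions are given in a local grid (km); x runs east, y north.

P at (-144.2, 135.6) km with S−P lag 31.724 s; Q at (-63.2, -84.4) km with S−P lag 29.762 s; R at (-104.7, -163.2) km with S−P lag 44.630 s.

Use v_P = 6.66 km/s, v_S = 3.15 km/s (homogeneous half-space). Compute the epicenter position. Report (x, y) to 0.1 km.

(32.1, 65.8)

Distance from S−P lag: d = Δt · v_P v_S / (v_P − v_S) = Δt · (6.66·3.15)/(6.66−3.15) ≈ 5.9769·Δt.
So d_P = 189.61, d_Q = 177.89, d_R = 266.75 km.
Circle about each station: (x + 144.2)² + (y − 135.6)² = 189.61²; (x + 63.2)² + (y + 84.4)² = 177.89²; (x + 104.7)² + (y + 163.2)² = 266.75².
Subtracting the P equation from the Q and R equations removes the quadratic terms:
162.0 x − 440.0 y = -23756.30
79.0 x − 597.6 y = -36788.28
Solving the 2×2 system: x ≈ 32.1, y ≈ 65.8 km.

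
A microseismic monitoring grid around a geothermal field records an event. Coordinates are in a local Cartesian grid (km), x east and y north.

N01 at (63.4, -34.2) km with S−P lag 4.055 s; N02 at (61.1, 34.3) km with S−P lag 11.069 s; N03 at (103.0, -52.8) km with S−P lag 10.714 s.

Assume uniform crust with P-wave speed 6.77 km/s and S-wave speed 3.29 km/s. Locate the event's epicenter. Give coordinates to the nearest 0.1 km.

Distance from S−P lag: d = Δt · v_P v_S / (v_P − v_S) = Δt · (6.77·3.29)/(6.77−3.29) ≈ 6.4004·Δt.
So d_N01 = 25.95, d_N02 = 70.85, d_N03 = 68.57 km.
Circle about each station: (x − 63.4)² + (y + 34.2)² = 25.95²; (x − 61.1)² + (y − 34.3)² = 70.85²; (x − 103.0)² + (y + 52.8)² = 68.57².
Subtracting the N01 equation from the N02 and N03 equations removes the quadratic terms:
-4.6 x + 137.0 y = -4625.82
79.2 x − 37.2 y = 4179.20
Solving the 2×2 system: x ≈ 37.5, y ≈ -32.5 km.
Check against N01 (with the unrounded x, y): √((x − 63.4)²+(y + 34.2)²) = 25.96 ≈ 25.95 km. ✓

x ≈ 37.5 km, y ≈ -32.5 km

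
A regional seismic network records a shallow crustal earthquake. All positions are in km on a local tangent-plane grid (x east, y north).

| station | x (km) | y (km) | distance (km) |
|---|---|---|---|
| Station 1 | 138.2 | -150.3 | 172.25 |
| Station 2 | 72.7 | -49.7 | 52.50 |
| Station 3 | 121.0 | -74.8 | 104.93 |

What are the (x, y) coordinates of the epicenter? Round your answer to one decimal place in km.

x ≈ 38.7 km, y ≈ -9.7 km

Circle about each station: (x − 138.2)² + (y + 150.3)² = 172.25²; (x − 72.7)² + (y + 49.7)² = 52.50²; (x − 121.0)² + (y + 74.8)² = 104.93².
Subtracting pairs of circle equations eliminates x²+y² and gives linear equations (the radical axes):
-131.0 x + 201.2 y = -7020.14
-34.4 x + 151.0 y = -2793.53
Solving the 2×2 system: x ≈ 38.7, y ≈ -9.7 km.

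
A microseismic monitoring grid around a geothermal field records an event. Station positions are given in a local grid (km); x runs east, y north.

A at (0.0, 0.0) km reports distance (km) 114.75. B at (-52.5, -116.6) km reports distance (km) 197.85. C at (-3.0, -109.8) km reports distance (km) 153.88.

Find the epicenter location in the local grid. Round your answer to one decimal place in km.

114.3 km east, -10.2 km north

Circle about each station: x² + y² = 114.75²; (x + 52.5)² + (y + 116.6)² = 197.85²; (x + 3.0)² + (y + 109.8)² = 153.88².
Subtracting the A equation from the B and C equations removes the quadratic terms:
-105.0 x − 233.2 y = -9625.25
-6.0 x − 219.6 y = 1553.55
Solving the 2×2 system: x ≈ 114.3, y ≈ -10.2 km.
Check against A (with the unrounded x, y): √(x²+y²) = 114.77 ≈ 114.75 km. ✓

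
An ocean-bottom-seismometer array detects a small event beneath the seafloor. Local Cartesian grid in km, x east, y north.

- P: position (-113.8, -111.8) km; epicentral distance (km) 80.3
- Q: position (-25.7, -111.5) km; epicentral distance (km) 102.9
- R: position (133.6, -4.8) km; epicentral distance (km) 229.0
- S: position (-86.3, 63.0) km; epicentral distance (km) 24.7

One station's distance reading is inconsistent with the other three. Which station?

Solve using three stations at a time. Using P, Q, R (subtract circle equations pairwise → linear system) gives (x, y) ≈ (-93.5, -34.1).
Distances from that point to each station vs reported:
  P: calculated 80.3 vs reported 80.3 → residual 0.0 km
  Q: calculated 102.9 vs reported 102.9 → residual 0.0 km
  R: calculated 229.0 vs reported 229.0 → residual 0.0 km
  S: calculated 97.4 vs reported 24.7 → residual 72.7 km
P, Q, R are mutually consistent (residuals ≈ 0); S is off by 72.7 km.

S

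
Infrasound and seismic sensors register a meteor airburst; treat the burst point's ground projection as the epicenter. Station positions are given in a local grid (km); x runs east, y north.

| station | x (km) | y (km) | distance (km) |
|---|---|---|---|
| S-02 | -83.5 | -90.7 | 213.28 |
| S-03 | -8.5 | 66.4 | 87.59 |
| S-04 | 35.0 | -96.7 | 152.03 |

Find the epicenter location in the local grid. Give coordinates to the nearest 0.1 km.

77.4 km east, 49.3 km north

Circle about each station: (x + 83.5)² + (y + 90.7)² = 213.28²; (x + 8.5)² + (y − 66.4)² = 87.59²; (x − 35.0)² + (y + 96.7)² = 152.03².
Subtracting pairs of circle equations eliminates x²+y² and gives linear equations (the radical axes):
150.0 x + 314.2 y = 27098.82
237.0 x − 12.0 y = 17752.39
Solving the 2×2 system: x ≈ 77.4, y ≈ 49.3 km.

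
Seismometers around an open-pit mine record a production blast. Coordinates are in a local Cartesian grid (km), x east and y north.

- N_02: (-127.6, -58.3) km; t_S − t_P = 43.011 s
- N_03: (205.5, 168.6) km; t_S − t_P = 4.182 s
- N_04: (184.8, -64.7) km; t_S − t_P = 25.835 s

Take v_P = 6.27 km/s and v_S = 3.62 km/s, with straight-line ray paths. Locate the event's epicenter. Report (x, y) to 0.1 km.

Distance from S−P lag: d = Δt · v_P v_S / (v_P − v_S) = Δt · (6.27·3.62)/(6.27−3.62) ≈ 8.5651·Δt.
So d_N_02 = 368.39, d_N_03 = 35.82, d_N_04 = 221.28 km.
Circle about each station: (x + 127.6)² + (y + 58.3)² = 368.39²; (x − 205.5)² + (y − 168.6)² = 35.82²; (x − 184.8)² + (y + 64.7)² = 221.28².
Subtracting pairs of circle equations eliminates x²+y² and gives linear equations (the radical axes):
666.2 x + 453.8 y = 185403.68
624.8 x − 12.8 y = 105402.83
Solving the 2×2 system: x ≈ 171.9, y ≈ 156.2 km.

x ≈ 171.9 km, y ≈ 156.2 km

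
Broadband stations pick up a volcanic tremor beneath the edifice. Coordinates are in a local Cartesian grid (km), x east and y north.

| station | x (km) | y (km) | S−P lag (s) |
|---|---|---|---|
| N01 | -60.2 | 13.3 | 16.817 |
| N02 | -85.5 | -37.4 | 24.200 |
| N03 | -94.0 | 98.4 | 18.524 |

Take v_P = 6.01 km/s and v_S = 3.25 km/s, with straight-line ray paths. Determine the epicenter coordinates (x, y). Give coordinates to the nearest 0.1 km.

Distance from S−P lag: d = Δt · v_P v_S / (v_P − v_S) = Δt · (6.01·3.25)/(6.01−3.25) ≈ 7.0770·Δt.
So d_N01 = 119.01, d_N02 = 171.26, d_N03 = 131.09 km.
Circle about each station: (x + 60.2)² + (y − 13.3)² = 119.01²; (x + 85.5)² + (y + 37.4)² = 171.26²; (x + 94.0)² + (y − 98.4)² = 131.09².
Subtracting pairs of circle equations eliminates x²+y² and gives linear equations (the radical axes):
-50.6 x − 101.4 y = -10258.53
-67.6 x + 170.2 y = 11696.42
Solving the 2×2 system: x ≈ 36.2, y ≈ 83.1 km.

x ≈ 36.2 km, y ≈ 83.1 km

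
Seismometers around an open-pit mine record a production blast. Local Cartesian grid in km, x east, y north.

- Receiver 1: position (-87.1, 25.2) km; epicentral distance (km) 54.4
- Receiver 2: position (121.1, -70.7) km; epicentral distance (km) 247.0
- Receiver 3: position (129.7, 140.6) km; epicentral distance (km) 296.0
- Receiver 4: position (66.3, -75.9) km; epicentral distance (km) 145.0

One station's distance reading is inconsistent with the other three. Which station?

Receiver 4

Solve using three stations at a time. Using Receiver 1, Receiver 2, Receiver 3 (subtract circle equations pairwise → linear system) gives (x, y) ≈ (-120.2, -18.0).
Distances from that point to each station vs reported:
  Receiver 1: calculated 54.4 vs reported 54.4 → residual 0.0 km
  Receiver 2: calculated 247.0 vs reported 247.0 → residual 0.0 km
  Receiver 3: calculated 296.0 vs reported 296.0 → residual 0.0 km
  Receiver 4: calculated 195.3 vs reported 145.0 → residual 50.3 km
Receiver 1, Receiver 2, Receiver 3 are mutually consistent (residuals ≈ 0); Receiver 4 is off by 50.3 km.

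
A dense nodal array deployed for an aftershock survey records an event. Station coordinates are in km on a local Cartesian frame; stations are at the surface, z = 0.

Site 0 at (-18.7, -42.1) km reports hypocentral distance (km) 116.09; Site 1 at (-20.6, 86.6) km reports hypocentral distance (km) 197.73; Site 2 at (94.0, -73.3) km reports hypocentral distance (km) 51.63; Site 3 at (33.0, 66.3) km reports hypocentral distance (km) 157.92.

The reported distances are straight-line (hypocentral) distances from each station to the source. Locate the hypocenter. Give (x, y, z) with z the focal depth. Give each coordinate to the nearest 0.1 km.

x ≈ 80.6 km, y ≈ -75.8 km, depth ≈ 49.8 km

Each station gives a sphere (x−x_i)² + (y−y_i)² + z² = d_i² (stations at z=0).
Subtracting the Site 0 sphere from Site 1 and Site 2: z² cancels, leaving linear equations in x and y:
-3.8 x + 257.4 y = -19818.44
225.4 x − 62.4 y = 22898.02
Solving: x ≈ 80.602, y ≈ -75.805 km (keep extra digits for the depth step; rounded: 80.6, -75.8).
Then from the Site 0 sphere: z² = 116.09² − (x + 18.7)² − (y + 42.1)² with x = 80.602, y = -75.805, so z ≈ 49.799 ≈ 49.8 km.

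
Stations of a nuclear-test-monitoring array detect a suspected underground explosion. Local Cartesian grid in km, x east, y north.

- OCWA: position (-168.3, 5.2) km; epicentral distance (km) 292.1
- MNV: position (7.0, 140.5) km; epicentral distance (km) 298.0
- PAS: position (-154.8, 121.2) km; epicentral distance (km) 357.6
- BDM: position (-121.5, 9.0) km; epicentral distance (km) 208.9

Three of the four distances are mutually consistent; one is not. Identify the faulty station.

BDM

Solve using three stations at a time. Using OCWA, MNV, PAS (subtract circle equations pairwise → linear system) gives (x, y) ≈ (80.2, -148.4).
Distances from that point to each station vs reported:
  OCWA: calculated 292.1 vs reported 292.1 → residual 0.0 km
  MNV: calculated 298.0 vs reported 298.0 → residual 0.0 km
  PAS: calculated 357.6 vs reported 357.6 → residual 0.0 km
  BDM: calculated 255.8 vs reported 208.9 → residual 46.9 km
OCWA, MNV, PAS are mutually consistent (residuals ≈ 0); BDM is off by 46.9 km.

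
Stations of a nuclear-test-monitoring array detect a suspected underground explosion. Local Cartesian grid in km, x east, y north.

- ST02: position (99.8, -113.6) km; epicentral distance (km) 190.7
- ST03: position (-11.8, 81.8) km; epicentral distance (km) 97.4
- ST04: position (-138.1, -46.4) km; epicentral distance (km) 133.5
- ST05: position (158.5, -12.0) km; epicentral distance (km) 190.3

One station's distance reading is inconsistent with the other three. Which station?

ST03

Solve using three stations at a time. Using ST02, ST04, ST05 (subtract circle equations pairwise → linear system) gives (x, y) ≈ (-27.5, 28.5).
Distances from that point to each station vs reported:
  ST02: calculated 190.7 vs reported 190.7 → residual 0.0 km
  ST03: calculated 55.6 vs reported 97.4 → residual 41.8 km
  ST04: calculated 133.6 vs reported 133.5 → residual 0.1 km
  ST05: calculated 190.3 vs reported 190.3 → residual 0.0 km
ST02, ST04, ST05 are mutually consistent (residuals ≈ 0); ST03 is off by 41.8 km.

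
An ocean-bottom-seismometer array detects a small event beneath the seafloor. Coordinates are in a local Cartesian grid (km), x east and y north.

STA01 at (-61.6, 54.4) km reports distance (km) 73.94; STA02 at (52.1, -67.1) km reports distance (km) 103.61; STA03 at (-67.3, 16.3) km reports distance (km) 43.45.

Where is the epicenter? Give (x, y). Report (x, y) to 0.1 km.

Circle about each station: (x + 61.6)² + (y − 54.4)² = 73.94²; (x − 52.1)² + (y + 67.1)² = 103.61²; (x + 67.3)² + (y − 16.3)² = 43.45².
Subtracting pairs of circle equations eliminates x²+y² and gives linear equations (the radical axes):
227.4 x − 243.0 y = -4805.01
-11.4 x − 76.2 y = 1620.28
Solving the 2×2 system: x ≈ -37.8, y ≈ -15.6 km.
Check against STA01 (with the unrounded x, y): √((x + 61.6)²+(y − 54.4)²) = 73.94 ≈ 73.94 km. ✓

x ≈ -37.8 km, y ≈ -15.6 km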